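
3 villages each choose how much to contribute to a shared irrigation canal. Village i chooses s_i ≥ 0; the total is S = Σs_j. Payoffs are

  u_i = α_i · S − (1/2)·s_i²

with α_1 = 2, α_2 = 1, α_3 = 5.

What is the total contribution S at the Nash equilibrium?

8

Village i's FOC: ∂u_i/∂s_i = α_i − s_i = 0, so s_i* = α_i.
NE contributions = (2, 1, 5); S = 8.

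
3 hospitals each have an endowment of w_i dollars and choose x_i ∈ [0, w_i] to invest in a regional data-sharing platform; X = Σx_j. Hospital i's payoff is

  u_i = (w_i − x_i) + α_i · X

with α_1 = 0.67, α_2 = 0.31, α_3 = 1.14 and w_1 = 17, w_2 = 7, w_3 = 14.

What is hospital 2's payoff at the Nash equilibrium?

11.34

∂u_i/∂x_i = α_i − 1, so hospital i contributes w_i if α_i > 1, else 0.
α_i > 1 for i ∈ {3}; NE contributions (0, 0, 14), X = 14.
u_2 = (7 − 0) + 0.31·14 = 11.34.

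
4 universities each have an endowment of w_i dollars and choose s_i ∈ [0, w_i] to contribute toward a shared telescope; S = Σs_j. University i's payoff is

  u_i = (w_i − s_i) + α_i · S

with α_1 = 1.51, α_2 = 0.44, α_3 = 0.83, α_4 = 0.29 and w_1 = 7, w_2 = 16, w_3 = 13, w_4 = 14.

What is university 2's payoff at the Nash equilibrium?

∂u_i/∂s_i = α_i − 1, so university i contributes w_i if α_i > 1, else 0.
α_i > 1 for i ∈ {1}; NE contributions (7, 0, 0, 0), S = 7.
u_2 = (16 − 0) + 0.44·7 = 19.08.

19.08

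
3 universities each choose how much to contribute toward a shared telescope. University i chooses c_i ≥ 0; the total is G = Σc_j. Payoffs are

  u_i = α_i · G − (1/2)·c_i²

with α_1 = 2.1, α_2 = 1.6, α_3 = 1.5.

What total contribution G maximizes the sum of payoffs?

Planner FOC: ∂(Σu_j)/∂c_i = (Σα_j) − c_i = 0, so c_i^SO = Σα_j = 5.2 for every i; G^SO = 15.6.

15.6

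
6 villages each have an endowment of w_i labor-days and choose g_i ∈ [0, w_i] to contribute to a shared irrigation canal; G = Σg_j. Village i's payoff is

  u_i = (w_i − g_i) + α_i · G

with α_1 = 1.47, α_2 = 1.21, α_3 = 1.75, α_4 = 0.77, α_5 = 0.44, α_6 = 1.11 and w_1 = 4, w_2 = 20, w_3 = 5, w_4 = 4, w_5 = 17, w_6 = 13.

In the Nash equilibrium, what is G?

42

∂u_i/∂g_i = α_i − 1, so village i contributes w_i if α_i > 1, else 0.
α_i > 1 for i ∈ {1, 2, 3, 6}; NE contributions (4, 20, 5, 0, 0, 13), G = 42.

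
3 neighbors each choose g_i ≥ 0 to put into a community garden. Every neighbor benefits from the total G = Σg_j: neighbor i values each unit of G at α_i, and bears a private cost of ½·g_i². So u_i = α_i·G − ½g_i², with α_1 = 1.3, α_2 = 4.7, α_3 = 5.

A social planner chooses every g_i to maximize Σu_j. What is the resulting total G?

Planner FOC: ∂(Σu_j)/∂g_i = (Σα_j) − g_i = 0, so g_i^SO = Σα_j = 11 for every i; G^SO = 33.

33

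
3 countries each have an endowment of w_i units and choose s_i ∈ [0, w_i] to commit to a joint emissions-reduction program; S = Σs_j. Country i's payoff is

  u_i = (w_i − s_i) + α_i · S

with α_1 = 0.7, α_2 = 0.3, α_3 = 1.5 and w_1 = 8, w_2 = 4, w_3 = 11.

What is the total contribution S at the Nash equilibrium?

11

∂u_i/∂s_i = α_i − 1, so country i contributes w_i if α_i > 1, else 0.
α_i > 1 for i ∈ {3}; NE contributions (0, 0, 11), S = 11.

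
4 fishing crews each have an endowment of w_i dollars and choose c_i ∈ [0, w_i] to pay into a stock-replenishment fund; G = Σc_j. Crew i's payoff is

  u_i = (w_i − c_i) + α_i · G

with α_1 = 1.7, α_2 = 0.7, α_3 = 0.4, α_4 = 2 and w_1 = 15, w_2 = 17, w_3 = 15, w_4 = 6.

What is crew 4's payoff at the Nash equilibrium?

∂u_i/∂c_i = α_i − 1, so crew i contributes w_i if α_i > 1, else 0.
α_i > 1 for i ∈ {1, 4}; NE contributions (15, 0, 0, 6), G = 21.
u_4 = (6 − 6) + 2·21 = 42.

42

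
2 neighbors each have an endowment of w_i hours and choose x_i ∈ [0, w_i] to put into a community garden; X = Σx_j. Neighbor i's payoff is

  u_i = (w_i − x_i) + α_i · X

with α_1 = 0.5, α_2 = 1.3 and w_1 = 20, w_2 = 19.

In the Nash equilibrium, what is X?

19

∂u_i/∂x_i = α_i − 1, so neighbor i contributes w_i if α_i > 1, else 0.
α_i > 1 for i ∈ {2}; NE contributions (0, 19), X = 19.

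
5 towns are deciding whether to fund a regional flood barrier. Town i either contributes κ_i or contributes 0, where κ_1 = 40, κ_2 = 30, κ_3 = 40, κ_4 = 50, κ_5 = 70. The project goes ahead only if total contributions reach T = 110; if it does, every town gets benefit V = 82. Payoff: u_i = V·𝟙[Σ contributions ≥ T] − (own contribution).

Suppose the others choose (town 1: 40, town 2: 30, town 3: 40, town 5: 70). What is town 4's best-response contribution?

0

Others' total = 180 ≥ 110; contributing adds cost 50 for no extra benefit.
Best response: 0.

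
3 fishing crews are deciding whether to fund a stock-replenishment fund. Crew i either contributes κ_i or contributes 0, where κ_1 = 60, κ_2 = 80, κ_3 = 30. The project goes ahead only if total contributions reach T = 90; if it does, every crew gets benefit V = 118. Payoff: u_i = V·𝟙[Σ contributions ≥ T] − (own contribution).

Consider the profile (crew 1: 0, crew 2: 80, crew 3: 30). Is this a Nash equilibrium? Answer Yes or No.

Yes

Total = 110 ≥ 90: provided.
Crew 1 (pledges 0, payoff 118): pledging 60 → total 170, payoff 58. No gain.
Crew 2 (pledges 80, payoff 38): dropping to 0 → total 30, payoff 0. No gain.
Crew 3 (pledges 30, payoff 88): dropping to 0 → total 80, payoff 0. No gain.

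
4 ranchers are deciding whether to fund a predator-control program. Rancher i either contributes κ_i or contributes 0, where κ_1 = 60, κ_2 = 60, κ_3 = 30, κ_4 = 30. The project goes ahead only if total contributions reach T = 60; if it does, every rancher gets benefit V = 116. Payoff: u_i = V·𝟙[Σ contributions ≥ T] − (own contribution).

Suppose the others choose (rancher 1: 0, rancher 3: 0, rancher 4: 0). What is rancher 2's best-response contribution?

Others' total = 0. Contributing 60 brings total to 60 ≥ 60: gain V − κ_2 = 56.
Best response: 60.

60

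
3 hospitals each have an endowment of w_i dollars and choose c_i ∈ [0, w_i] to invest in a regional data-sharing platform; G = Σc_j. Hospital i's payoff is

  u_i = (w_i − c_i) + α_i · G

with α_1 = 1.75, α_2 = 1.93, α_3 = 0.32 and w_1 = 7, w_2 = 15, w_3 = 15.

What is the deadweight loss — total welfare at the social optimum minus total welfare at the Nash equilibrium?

45

∂u_i/∂c_i = α_i − 1, so hospital i contributes w_i if α_i > 1, else 0.
α_i > 1 for i ∈ {1, 2}; NE contributions (7, 15, 0), G = 22.
W^NE = Σw_i − G^NE + (Σα_i)·G^NE = 37 + 3·22 = 103.
Planner: ∂(Σu_j)/∂c_i = Σα_j − 1 = 3 > 0, so everyone contributes w_i; G^SO = 37, W^SO = 37 + 3·37 = 148.
Deadweight loss = 45.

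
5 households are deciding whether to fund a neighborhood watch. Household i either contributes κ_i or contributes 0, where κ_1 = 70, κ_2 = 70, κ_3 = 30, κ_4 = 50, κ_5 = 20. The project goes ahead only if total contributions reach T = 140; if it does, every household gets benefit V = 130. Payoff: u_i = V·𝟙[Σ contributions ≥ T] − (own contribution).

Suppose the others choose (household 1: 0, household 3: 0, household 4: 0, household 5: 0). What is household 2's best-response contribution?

Others' total = 0. Even contributing 70 gives 70 < 140: no benefit either way.
Best response: 0.

0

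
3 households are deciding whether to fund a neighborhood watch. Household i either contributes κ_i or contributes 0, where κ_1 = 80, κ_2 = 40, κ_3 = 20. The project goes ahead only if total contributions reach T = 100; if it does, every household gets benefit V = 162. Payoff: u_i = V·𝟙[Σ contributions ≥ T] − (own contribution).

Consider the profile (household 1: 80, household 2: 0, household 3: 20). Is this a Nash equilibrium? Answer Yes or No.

Total = 100 ≥ 100: provided.
Household 1 (pledges 80, payoff 82): dropping to 0 → total 20, payoff 0. No gain.
Household 2 (pledges 0, payoff 162): pledging 40 → total 140, payoff 122. No gain.
Household 3 (pledges 20, payoff 142): dropping to 0 → total 80, payoff 0. No gain.

Yes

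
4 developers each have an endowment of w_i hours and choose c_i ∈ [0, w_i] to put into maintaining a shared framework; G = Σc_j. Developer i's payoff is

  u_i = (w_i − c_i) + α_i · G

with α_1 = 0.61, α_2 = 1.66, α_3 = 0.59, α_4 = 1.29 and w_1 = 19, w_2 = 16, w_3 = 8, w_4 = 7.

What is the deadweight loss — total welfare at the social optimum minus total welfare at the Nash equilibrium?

∂u_i/∂c_i = α_i − 1, so developer i contributes w_i if α_i > 1, else 0.
α_i > 1 for i ∈ {2, 4}; NE contributions (0, 16, 0, 7), G = 23.
W^NE = Σw_i − G^NE + (Σα_i)·G^NE = 50 + 3.15·23 = 122.45.
Planner: ∂(Σu_j)/∂c_i = Σα_j − 1 = 3.15 > 0, so everyone contributes w_i; G^SO = 50, W^SO = 50 + 3.15·50 = 207.5.
Deadweight loss = 85.05.

85.05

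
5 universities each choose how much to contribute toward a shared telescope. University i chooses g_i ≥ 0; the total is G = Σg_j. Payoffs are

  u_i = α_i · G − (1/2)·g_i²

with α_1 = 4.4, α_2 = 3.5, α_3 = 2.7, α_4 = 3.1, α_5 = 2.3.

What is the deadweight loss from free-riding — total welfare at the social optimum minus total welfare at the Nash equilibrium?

University i's FOC: ∂u_i/∂g_i = α_i − g_i = 0, so g_i* = α_i.
NE contributions = (4.4, 3.5, 2.7, 3.1, 2.3); G = 16.
W^NE = (Σα)·G − ½Σα_i² = 16² − ½·53.8 = 229.1.
Planner sets g_i = Σα_j = 16 for every i, so G^SO = 5·16 = 80.
W^SO = (Σα)·G^SO − ½·5·(Σα)² = (5/2)·16² = 640.
Deadweight loss = W^SO − W^NE = 410.9.

410.9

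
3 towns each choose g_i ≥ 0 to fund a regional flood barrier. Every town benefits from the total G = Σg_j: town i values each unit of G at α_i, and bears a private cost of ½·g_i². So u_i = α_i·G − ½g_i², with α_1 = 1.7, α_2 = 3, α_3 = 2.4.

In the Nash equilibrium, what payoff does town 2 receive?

16.8

Town i's FOC: ∂u_i/∂g_i = α_i − g_i = 0, so g_i* = α_i.
NE contributions = (1.7, 3, 2.4); G = 7.1.
u_2 = α_2·G − ½·(g_2)² = 3·7.1 − ½·3² = 16.8.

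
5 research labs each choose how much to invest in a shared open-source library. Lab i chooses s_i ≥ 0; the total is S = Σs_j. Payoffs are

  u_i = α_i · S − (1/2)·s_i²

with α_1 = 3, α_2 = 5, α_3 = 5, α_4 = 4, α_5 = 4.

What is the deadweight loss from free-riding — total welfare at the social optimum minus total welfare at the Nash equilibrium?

707

Lab i's FOC: ∂u_i/∂s_i = α_i − s_i = 0, so s_i* = α_i.
NE contributions = (3, 5, 5, 4, 4); S = 21.
W^NE = (Σα)·S − ½Σα_i² = 21² − ½·91 = 395.5.
Planner sets s_i = Σα_j = 21 for every i, so S^SO = 5·21 = 105.
W^SO = (Σα)·S^SO − ½·5·(Σα)² = (5/2)·21² = 1102.5.
Deadweight loss = W^SO − W^NE = 707.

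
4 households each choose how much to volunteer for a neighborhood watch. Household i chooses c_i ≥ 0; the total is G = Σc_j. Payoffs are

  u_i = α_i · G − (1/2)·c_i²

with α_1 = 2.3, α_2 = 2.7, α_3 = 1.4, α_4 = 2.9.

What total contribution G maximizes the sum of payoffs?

37.2

Planner FOC: ∂(Σu_j)/∂c_i = (Σα_j) − c_i = 0, so c_i^SO = Σα_j = 9.3 for every i; G^SO = 37.2.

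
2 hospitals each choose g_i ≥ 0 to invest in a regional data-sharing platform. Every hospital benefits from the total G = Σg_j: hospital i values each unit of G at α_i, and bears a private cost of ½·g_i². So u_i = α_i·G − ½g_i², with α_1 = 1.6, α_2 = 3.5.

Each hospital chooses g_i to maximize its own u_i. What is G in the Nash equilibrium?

Hospital i's FOC: ∂u_i/∂g_i = α_i − g_i = 0, so g_i* = α_i.
NE contributions = (1.6, 3.5); G = 5.1.

5.1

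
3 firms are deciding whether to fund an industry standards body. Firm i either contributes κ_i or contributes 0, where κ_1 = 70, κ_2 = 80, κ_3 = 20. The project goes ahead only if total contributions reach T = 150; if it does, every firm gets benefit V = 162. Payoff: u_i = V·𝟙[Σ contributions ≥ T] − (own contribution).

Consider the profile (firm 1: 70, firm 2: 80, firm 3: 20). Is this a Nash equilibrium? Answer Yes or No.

Total = 170 ≥ 150: provided.
Firm 1 (pledges 70, payoff 92): dropping to 0 → total 100, payoff 0. No gain.
Firm 2 (pledges 80, payoff 82): dropping to 0 → total 90, payoff 0. No gain.
Firm 3 (pledges 20, payoff 142): dropping to 0 → total 150, payoff 162. Profitable deviation.

No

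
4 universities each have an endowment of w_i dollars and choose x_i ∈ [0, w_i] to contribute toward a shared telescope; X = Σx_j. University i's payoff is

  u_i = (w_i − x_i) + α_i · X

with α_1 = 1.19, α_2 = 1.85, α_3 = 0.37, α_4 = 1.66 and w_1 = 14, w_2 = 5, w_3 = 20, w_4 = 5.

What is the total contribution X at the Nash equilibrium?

24

∂u_i/∂x_i = α_i − 1, so university i contributes w_i if α_i > 1, else 0.
α_i > 1 for i ∈ {1, 2, 4}; NE contributions (14, 5, 0, 5), X = 24.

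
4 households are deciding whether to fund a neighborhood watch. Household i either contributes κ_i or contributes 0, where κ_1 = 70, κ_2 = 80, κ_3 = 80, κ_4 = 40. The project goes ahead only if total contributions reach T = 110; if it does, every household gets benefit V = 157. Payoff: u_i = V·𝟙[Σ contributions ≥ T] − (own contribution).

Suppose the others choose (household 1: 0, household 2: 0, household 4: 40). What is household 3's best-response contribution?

Others' total = 40. Contributing 80 brings total to 120 ≥ 110: gain V − κ_3 = 77.
Best response: 80.

80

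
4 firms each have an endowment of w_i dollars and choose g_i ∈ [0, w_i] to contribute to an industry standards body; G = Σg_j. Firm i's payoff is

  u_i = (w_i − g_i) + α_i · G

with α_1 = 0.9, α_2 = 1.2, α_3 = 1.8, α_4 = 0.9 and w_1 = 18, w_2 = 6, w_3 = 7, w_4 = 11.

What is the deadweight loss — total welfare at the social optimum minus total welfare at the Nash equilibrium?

∂u_i/∂g_i = α_i − 1, so firm i contributes w_i if α_i > 1, else 0.
α_i > 1 for i ∈ {2, 3}; NE contributions (0, 6, 7, 0), G = 13.
W^NE = Σw_i − G^NE + (Σα_i)·G^NE = 42 + 3.8·13 = 91.4.
Planner: ∂(Σu_j)/∂g_i = Σα_j − 1 = 3.8 > 0, so everyone contributes w_i; G^SO = 42, W^SO = 42 + 3.8·42 = 201.6.
Deadweight loss = 110.2.

110.2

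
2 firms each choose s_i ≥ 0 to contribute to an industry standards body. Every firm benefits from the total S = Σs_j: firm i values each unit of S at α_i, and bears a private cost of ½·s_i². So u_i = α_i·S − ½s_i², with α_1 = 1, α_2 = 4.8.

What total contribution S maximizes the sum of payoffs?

11.6

Planner FOC: ∂(Σu_j)/∂s_i = (Σα_j) − s_i = 0, so s_i^SO = Σα_j = 5.8 for every i; S^SO = 11.6.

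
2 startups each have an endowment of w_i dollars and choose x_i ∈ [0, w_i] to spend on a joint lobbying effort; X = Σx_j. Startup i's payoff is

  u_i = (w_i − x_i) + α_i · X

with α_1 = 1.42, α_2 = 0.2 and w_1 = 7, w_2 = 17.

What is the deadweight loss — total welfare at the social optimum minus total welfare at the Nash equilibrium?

10.54

∂u_i/∂x_i = α_i − 1, so startup i contributes w_i if α_i > 1, else 0.
α_i > 1 for i ∈ {1}; NE contributions (7, 0), X = 7.
W^NE = Σw_i − X^NE + (Σα_i)·X^NE = 24 + 0.62·7 = 28.34.
Planner: ∂(Σu_j)/∂x_i = Σα_j − 1 = 0.62 > 0, so everyone contributes w_i; X^SO = 24, W^SO = 24 + 0.62·24 = 38.88.
Deadweight loss = 10.54.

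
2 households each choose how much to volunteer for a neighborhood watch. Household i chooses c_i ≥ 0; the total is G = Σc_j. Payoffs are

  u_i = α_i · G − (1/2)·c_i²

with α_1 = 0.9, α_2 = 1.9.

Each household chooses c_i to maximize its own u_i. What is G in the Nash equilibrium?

Household i's FOC: ∂u_i/∂c_i = α_i − c_i = 0, so c_i* = α_i.
NE contributions = (0.9, 1.9); G = 2.8.

2.8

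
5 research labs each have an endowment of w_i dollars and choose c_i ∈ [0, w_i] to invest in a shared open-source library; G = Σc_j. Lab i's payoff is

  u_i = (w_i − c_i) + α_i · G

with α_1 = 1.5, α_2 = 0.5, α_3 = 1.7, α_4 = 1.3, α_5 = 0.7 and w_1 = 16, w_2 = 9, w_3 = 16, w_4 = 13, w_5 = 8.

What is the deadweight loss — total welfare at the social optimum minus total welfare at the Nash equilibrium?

∂u_i/∂c_i = α_i − 1, so lab i contributes w_i if α_i > 1, else 0.
α_i > 1 for i ∈ {1, 3, 4}; NE contributions (16, 0, 16, 13, 0), G = 45.
W^NE = Σw_i − G^NE + (Σα_i)·G^NE = 62 + 4.7·45 = 273.5.
Planner: ∂(Σu_j)/∂c_i = Σα_j − 1 = 4.7 > 0, so everyone contributes w_i; G^SO = 62, W^SO = 62 + 4.7·62 = 353.4.
Deadweight loss = 79.9.

79.9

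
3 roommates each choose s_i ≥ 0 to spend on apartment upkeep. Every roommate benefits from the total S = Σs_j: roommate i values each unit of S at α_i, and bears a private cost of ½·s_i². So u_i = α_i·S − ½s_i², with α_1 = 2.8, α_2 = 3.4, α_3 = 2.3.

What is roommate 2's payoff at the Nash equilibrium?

Roommate i's FOC: ∂u_i/∂s_i = α_i − s_i = 0, so s_i* = α_i.
NE contributions = (2.8, 3.4, 2.3); S = 8.5.
u_2 = α_2·S − ½·(s_2)² = 3.4·8.5 − ½·3.4² = 23.12.

23.12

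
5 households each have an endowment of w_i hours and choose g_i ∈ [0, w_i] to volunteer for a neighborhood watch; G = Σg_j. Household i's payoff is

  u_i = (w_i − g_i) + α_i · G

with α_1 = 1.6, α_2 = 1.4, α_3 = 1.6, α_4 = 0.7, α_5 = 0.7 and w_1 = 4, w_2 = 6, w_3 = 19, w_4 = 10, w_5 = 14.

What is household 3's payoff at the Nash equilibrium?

∂u_i/∂g_i = α_i − 1, so household i contributes w_i if α_i > 1, else 0.
α_i > 1 for i ∈ {1, 2, 3}; NE contributions (4, 6, 19, 0, 0), G = 29.
u_3 = (19 − 19) + 1.6·29 = 46.4.

46.4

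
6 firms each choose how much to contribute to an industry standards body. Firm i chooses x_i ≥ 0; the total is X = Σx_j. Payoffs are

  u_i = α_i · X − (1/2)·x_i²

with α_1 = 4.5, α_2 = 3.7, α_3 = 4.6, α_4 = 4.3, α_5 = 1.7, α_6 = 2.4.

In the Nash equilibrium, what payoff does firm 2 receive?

Firm i's FOC: ∂u_i/∂x_i = α_i − x_i = 0, so x_i* = α_i.
NE contributions = (4.5, 3.7, 4.6, 4.3, 1.7, 2.4); X = 21.2.
u_2 = α_2·X − ½·(x_2)² = 3.7·21.2 − ½·3.7² = 71.595.

71.595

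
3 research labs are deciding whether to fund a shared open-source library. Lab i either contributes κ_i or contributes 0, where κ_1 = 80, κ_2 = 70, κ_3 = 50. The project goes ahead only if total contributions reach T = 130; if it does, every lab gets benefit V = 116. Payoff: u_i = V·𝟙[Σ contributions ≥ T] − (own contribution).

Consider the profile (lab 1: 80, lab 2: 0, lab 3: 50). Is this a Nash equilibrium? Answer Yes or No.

Yes

Total = 130 ≥ 130: provided.
Lab 1 (pledges 80, payoff 36): dropping to 0 → total 50, payoff 0. No gain.
Lab 2 (pledges 0, payoff 116): pledging 70 → total 200, payoff 46. No gain.
Lab 3 (pledges 50, payoff 66): dropping to 0 → total 80, payoff 0. No gain.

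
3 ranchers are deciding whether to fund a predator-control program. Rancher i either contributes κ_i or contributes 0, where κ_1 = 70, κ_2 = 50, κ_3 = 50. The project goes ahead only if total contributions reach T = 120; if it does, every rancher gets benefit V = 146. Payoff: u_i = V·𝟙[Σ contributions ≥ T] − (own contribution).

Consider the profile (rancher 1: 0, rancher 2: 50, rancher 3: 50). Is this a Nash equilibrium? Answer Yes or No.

Total = 100 < 120: not provided.
Rancher 1 (pledges 0, payoff 0): pledging 70 → total 170, payoff 76. Profitable deviation.

No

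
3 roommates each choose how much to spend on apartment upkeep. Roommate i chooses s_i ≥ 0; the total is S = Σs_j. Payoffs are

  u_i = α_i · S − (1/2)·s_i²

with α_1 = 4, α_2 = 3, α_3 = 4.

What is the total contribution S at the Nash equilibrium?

11

Roommate i's FOC: ∂u_i/∂s_i = α_i − s_i = 0, so s_i* = α_i.
NE contributions = (4, 3, 4); S = 11.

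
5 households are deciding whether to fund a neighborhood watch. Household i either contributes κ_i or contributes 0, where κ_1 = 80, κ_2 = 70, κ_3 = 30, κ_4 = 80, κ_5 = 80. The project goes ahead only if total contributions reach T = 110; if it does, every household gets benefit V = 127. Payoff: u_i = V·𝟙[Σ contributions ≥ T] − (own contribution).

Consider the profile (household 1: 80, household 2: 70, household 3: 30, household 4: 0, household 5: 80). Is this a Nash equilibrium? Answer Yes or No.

No

Total = 260 ≥ 110: provided.
Household 1 (pledges 80, payoff 47): dropping to 0 → total 180, payoff 127. Profitable deviation.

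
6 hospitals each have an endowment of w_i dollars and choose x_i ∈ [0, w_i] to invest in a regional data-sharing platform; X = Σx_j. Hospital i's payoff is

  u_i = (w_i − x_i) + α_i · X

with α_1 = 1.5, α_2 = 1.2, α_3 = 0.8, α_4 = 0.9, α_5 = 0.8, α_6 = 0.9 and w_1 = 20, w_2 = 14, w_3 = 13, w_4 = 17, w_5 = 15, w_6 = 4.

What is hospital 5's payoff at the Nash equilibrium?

42.2

∂u_i/∂x_i = α_i − 1, so hospital i contributes w_i if α_i > 1, else 0.
α_i > 1 for i ∈ {1, 2}; NE contributions (20, 14, 0, 0, 0, 0), X = 34.
u_5 = (15 − 0) + 0.8·34 = 42.2.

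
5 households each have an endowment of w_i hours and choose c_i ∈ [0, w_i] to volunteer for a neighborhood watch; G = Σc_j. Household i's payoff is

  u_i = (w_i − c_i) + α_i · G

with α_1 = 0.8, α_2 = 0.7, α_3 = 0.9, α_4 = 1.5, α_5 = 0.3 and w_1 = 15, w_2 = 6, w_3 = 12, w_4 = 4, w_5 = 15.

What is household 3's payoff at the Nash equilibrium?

15.6

∂u_i/∂c_i = α_i − 1, so household i contributes w_i if α_i > 1, else 0.
α_i > 1 for i ∈ {4}; NE contributions (0, 0, 0, 4, 0), G = 4.
u_3 = (12 − 0) + 0.9·4 = 15.6.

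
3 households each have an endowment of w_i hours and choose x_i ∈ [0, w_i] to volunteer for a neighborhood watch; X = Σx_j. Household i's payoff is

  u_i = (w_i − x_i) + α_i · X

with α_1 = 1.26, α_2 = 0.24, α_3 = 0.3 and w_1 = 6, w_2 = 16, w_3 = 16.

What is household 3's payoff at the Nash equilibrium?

∂u_i/∂x_i = α_i − 1, so household i contributes w_i if α_i > 1, else 0.
α_i > 1 for i ∈ {1}; NE contributions (6, 0, 0), X = 6.
u_3 = (16 − 0) + 0.3·6 = 17.8.

17.8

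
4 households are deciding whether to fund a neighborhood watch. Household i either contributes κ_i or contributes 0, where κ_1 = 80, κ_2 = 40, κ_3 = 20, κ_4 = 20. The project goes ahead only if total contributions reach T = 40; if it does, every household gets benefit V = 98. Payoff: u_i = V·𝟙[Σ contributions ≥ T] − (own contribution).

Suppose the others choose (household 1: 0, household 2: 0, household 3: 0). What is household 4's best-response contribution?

0

Others' total = 0. Even contributing 20 gives 20 < 40: no benefit either way.
Best response: 0.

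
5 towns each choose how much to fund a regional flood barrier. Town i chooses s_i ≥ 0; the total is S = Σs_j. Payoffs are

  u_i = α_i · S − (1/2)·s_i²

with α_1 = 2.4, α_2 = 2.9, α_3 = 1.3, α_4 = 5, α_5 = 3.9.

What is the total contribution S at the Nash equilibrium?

15.5

Town i's FOC: ∂u_i/∂s_i = α_i − s_i = 0, so s_i* = α_i.
NE contributions = (2.4, 2.9, 1.3, 5, 3.9); S = 15.5.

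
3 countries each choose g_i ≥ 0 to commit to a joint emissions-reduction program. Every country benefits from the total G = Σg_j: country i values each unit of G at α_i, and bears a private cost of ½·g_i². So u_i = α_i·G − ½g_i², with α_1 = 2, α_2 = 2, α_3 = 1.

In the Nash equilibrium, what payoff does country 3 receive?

4.5

Country i's FOC: ∂u_i/∂g_i = α_i − g_i = 0, so g_i* = α_i.
NE contributions = (2, 2, 1); G = 5.
u_3 = α_3·G − ½·(g_3)² = 1·5 − ½·1² = 4.5.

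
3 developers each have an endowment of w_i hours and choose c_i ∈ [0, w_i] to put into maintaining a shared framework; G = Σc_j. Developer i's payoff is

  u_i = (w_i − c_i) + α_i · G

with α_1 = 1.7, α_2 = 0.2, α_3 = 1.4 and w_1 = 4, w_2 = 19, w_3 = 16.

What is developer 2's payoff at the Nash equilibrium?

∂u_i/∂c_i = α_i − 1, so developer i contributes w_i if α_i > 1, else 0.
α_i > 1 for i ∈ {1, 3}; NE contributions (4, 0, 16), G = 20.
u_2 = (19 − 0) + 0.2·20 = 23.

23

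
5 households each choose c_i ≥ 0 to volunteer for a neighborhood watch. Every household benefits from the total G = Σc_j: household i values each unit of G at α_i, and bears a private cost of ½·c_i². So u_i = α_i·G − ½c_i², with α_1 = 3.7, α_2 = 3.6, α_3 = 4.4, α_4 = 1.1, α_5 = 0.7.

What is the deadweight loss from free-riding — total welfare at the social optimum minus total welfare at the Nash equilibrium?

297.23

Household i's FOC: ∂u_i/∂c_i = α_i − c_i = 0, so c_i* = α_i.
NE contributions = (3.7, 3.6, 4.4, 1.1, 0.7); G = 13.5.
W^NE = (Σα)·G − ½Σα_i² = 13.5² − ½·47.71 = 158.395.
Planner sets c_i = Σα_j = 13.5 for every i, so G^SO = 5·13.5 = 67.5.
W^SO = (Σα)·G^SO − ½·5·(Σα)² = (5/2)·13.5² = 455.625.
Deadweight loss = W^SO − W^NE = 297.23.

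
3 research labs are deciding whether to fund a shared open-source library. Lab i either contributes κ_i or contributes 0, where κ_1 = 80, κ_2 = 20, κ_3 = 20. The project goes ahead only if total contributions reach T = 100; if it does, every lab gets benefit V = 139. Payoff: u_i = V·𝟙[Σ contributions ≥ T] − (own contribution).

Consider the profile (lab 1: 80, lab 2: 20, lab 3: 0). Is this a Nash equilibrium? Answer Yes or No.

Yes

Total = 100 ≥ 100: provided.
Lab 1 (pledges 80, payoff 59): dropping to 0 → total 20, payoff 0. No gain.
Lab 2 (pledges 20, payoff 119): dropping to 0 → total 80, payoff 0. No gain.
Lab 3 (pledges 0, payoff 139): pledging 20 → total 120, payoff 119. No gain.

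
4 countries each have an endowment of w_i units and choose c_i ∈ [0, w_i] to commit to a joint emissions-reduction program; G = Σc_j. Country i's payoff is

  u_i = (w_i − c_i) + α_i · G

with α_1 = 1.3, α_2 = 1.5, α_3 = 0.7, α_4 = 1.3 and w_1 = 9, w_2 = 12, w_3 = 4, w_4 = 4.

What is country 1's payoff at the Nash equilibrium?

32.5

∂u_i/∂c_i = α_i − 1, so country i contributes w_i if α_i > 1, else 0.
α_i > 1 for i ∈ {1, 2, 4}; NE contributions (9, 12, 0, 4), G = 25.
u_1 = (9 − 9) + 1.3·25 = 32.5.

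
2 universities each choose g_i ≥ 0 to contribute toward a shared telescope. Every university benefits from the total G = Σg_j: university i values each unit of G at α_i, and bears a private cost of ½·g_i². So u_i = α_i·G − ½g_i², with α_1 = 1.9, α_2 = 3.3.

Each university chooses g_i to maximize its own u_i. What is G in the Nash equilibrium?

University i's FOC: ∂u_i/∂g_i = α_i − g_i = 0, so g_i* = α_i.
NE contributions = (1.9, 3.3); G = 5.2.

5.2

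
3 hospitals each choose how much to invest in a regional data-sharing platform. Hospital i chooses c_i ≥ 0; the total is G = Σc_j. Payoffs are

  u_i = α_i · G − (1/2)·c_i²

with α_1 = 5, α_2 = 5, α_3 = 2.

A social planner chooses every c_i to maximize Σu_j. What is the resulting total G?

Planner FOC: ∂(Σu_j)/∂c_i = (Σα_j) − c_i = 0, so c_i^SO = Σα_j = 12 for every i; G^SO = 36.

36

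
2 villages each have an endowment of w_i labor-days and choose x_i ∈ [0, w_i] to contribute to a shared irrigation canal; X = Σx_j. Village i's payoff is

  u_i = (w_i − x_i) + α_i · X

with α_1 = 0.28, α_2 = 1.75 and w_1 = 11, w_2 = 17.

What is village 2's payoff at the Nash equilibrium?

29.75

∂u_i/∂x_i = α_i − 1, so village i contributes w_i if α_i > 1, else 0.
α_i > 1 for i ∈ {2}; NE contributions (0, 17), X = 17.
u_2 = (17 − 17) + 1.75·17 = 29.75.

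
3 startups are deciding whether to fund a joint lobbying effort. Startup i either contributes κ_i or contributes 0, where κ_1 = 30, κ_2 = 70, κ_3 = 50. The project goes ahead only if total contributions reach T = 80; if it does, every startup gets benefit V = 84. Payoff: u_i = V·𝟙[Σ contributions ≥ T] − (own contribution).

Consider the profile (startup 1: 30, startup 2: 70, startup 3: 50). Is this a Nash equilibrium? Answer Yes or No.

No

Total = 150 ≥ 80: provided.
Startup 1 (pledges 30, payoff 54): dropping to 0 → total 120, payoff 84. Profitable deviation.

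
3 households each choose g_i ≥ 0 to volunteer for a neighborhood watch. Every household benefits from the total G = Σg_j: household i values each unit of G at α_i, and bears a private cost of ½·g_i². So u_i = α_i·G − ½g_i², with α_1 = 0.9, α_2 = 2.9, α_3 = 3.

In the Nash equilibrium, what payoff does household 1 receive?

Household i's FOC: ∂u_i/∂g_i = α_i − g_i = 0, so g_i* = α_i.
NE contributions = (0.9, 2.9, 3); G = 6.8.
u_1 = α_1·G − ½·(g_1)² = 0.9·6.8 − ½·0.9² = 5.715.

5.715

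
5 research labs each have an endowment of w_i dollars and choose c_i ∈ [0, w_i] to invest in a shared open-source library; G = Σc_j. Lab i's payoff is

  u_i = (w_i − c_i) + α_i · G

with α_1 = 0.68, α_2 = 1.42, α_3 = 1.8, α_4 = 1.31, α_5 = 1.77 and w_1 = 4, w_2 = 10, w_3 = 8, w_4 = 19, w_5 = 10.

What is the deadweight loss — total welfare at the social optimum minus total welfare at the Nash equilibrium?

∂u_i/∂c_i = α_i − 1, so lab i contributes w_i if α_i > 1, else 0.
α_i > 1 for i ∈ {2, 3, 4, 5}; NE contributions (0, 10, 8, 19, 10), G = 47.
W^NE = Σw_i − G^NE + (Σα_i)·G^NE = 51 + 5.98·47 = 332.06.
Planner: ∂(Σu_j)/∂c_i = Σα_j − 1 = 5.98 > 0, so everyone contributes w_i; G^SO = 51, W^SO = 51 + 5.98·51 = 355.98.
Deadweight loss = 23.92.

23.92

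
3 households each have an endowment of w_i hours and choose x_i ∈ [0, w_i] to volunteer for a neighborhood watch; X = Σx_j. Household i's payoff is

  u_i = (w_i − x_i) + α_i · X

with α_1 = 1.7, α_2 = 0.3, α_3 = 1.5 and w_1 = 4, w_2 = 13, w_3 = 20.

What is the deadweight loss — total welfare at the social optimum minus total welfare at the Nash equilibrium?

32.5

∂u_i/∂x_i = α_i − 1, so household i contributes w_i if α_i > 1, else 0.
α_i > 1 for i ∈ {1, 3}; NE contributions (4, 0, 20), X = 24.
W^NE = Σw_i − X^NE + (Σα_i)·X^NE = 37 + 2.5·24 = 97.
Planner: ∂(Σu_j)/∂x_i = Σα_j − 1 = 2.5 > 0, so everyone contributes w_i; X^SO = 37, W^SO = 37 + 2.5·37 = 129.5.
Deadweight loss = 32.5.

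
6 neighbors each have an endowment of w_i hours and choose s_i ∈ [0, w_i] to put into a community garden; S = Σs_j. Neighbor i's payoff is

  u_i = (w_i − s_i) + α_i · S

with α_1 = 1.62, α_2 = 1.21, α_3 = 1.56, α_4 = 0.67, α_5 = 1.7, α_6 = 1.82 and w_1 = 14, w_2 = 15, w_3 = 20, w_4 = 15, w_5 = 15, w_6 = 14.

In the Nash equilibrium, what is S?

78

∂u_i/∂s_i = α_i − 1, so neighbor i contributes w_i if α_i > 1, else 0.
α_i > 1 for i ∈ {1, 2, 3, 5, 6}; NE contributions (14, 15, 20, 0, 15, 14), S = 78.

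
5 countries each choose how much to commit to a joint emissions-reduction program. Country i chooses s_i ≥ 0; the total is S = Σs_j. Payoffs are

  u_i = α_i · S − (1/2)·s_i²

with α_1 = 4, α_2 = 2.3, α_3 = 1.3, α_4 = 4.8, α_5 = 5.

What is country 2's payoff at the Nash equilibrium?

37.375

Country i's FOC: ∂u_i/∂s_i = α_i − s_i = 0, so s_i* = α_i.
NE contributions = (4, 2.3, 1.3, 4.8, 5); S = 17.4.
u_2 = α_2·S − ½·(s_2)² = 2.3·17.4 − ½·2.3² = 37.375.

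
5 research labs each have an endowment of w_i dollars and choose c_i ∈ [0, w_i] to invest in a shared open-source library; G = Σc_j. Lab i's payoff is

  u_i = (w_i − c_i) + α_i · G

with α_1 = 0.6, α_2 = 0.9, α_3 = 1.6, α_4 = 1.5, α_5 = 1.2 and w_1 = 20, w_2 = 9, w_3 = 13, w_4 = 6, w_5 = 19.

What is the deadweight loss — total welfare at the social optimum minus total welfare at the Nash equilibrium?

139.2

∂u_i/∂c_i = α_i − 1, so lab i contributes w_i if α_i > 1, else 0.
α_i > 1 for i ∈ {3, 4, 5}; NE contributions (0, 0, 13, 6, 19), G = 38.
W^NE = Σw_i − G^NE + (Σα_i)·G^NE = 67 + 4.8·38 = 249.4.
Planner: ∂(Σu_j)/∂c_i = Σα_j − 1 = 4.8 > 0, so everyone contributes w_i; G^SO = 67, W^SO = 67 + 4.8·67 = 388.6.
Deadweight loss = 139.2.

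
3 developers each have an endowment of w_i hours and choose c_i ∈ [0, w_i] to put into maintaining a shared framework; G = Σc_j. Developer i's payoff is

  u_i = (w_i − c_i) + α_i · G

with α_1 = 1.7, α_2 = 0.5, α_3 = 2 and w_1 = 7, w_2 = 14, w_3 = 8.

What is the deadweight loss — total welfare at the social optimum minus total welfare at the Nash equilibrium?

44.8

∂u_i/∂c_i = α_i − 1, so developer i contributes w_i if α_i > 1, else 0.
α_i > 1 for i ∈ {1, 3}; NE contributions (7, 0, 8), G = 15.
W^NE = Σw_i − G^NE + (Σα_i)·G^NE = 29 + 3.2·15 = 77.
Planner: ∂(Σu_j)/∂c_i = Σα_j − 1 = 3.2 > 0, so everyone contributes w_i; G^SO = 29, W^SO = 29 + 3.2·29 = 121.8.
Deadweight loss = 44.8.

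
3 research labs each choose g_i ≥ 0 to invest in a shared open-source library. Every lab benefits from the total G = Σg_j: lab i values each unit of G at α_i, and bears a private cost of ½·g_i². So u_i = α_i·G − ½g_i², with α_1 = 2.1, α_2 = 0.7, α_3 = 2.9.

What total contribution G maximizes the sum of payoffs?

17.1

Planner FOC: ∂(Σu_j)/∂g_i = (Σα_j) − g_i = 0, so g_i^SO = Σα_j = 5.7 for every i; G^SO = 17.1.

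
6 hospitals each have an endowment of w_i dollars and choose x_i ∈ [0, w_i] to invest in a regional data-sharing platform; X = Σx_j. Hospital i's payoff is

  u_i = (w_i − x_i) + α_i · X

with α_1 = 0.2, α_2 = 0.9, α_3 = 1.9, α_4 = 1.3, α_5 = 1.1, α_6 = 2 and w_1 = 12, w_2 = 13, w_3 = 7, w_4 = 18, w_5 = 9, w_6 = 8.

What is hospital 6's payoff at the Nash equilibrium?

84

∂u_i/∂x_i = α_i − 1, so hospital i contributes w_i if α_i > 1, else 0.
α_i > 1 for i ∈ {3, 4, 5, 6}; NE contributions (0, 0, 7, 18, 9, 8), X = 42.
u_6 = (8 − 8) + 2·42 = 84.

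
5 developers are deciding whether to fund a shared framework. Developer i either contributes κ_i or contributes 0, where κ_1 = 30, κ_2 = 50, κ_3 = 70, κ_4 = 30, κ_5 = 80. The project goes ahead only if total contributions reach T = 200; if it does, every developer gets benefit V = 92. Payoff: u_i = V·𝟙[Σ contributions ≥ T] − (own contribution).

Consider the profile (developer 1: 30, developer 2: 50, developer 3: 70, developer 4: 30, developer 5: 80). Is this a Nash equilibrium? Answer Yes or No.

Total = 260 ≥ 200: provided.
Developer 1 (pledges 30, payoff 62): dropping to 0 → total 230, payoff 92. Profitable deviation.

No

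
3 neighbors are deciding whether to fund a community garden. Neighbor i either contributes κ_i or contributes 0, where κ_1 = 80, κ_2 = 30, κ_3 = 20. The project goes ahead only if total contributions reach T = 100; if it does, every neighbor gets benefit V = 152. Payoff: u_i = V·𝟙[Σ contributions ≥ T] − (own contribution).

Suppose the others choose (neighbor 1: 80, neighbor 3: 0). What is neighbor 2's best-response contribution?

30

Others' total = 80. Contributing 30 brings total to 110 ≥ 100: gain V − κ_2 = 122.
Best response: 30.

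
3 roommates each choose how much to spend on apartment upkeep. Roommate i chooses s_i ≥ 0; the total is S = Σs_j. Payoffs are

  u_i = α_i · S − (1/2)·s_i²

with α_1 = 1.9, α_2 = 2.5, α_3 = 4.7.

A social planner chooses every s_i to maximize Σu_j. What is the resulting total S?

27.3

Planner FOC: ∂(Σu_j)/∂s_i = (Σα_j) − s_i = 0, so s_i^SO = Σα_j = 9.1 for every i; S^SO = 27.3.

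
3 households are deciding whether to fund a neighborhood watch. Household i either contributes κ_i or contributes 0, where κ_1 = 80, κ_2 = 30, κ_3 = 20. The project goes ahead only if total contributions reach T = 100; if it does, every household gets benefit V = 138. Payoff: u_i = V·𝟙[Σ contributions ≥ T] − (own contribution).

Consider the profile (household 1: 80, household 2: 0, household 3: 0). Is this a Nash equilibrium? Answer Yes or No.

Total = 80 < 100: not provided.
Household 1 (pledges 80, payoff -80): dropping to 0 → total 0, payoff 0. Profitable deviation.

No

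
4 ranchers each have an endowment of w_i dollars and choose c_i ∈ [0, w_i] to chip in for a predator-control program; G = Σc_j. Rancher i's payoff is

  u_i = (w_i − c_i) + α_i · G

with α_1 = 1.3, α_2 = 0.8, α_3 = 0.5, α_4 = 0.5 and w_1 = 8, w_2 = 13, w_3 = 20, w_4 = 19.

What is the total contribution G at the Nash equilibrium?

8

∂u_i/∂c_i = α_i − 1, so rancher i contributes w_i if α_i > 1, else 0.
α_i > 1 for i ∈ {1}; NE contributions (8, 0, 0, 0), G = 8.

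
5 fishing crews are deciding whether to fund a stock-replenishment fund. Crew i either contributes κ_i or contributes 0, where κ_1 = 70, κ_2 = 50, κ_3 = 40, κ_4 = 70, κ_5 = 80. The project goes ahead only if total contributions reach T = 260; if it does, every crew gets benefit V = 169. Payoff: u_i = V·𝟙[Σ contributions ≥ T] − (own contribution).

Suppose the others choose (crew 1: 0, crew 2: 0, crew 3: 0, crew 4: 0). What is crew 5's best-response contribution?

Others' total = 0. Even contributing 80 gives 80 < 260: no benefit either way.
Best response: 0.

0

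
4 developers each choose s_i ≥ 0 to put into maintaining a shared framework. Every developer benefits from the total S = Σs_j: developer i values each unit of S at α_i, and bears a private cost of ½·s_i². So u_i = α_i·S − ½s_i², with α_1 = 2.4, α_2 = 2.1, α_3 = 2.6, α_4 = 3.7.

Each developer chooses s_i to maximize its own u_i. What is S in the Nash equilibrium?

10.8

Developer i's FOC: ∂u_i/∂s_i = α_i − s_i = 0, so s_i* = α_i.
NE contributions = (2.4, 2.1, 2.6, 3.7); S = 10.8.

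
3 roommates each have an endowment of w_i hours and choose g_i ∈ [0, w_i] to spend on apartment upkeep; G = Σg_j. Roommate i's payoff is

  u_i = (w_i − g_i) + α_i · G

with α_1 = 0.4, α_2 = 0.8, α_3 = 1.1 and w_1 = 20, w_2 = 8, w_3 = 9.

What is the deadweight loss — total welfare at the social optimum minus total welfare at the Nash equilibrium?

∂u_i/∂g_i = α_i − 1, so roommate i contributes w_i if α_i > 1, else 0.
α_i > 1 for i ∈ {3}; NE contributions (0, 0, 9), G = 9.
W^NE = Σw_i − G^NE + (Σα_i)·G^NE = 37 + 1.3·9 = 48.7.
Planner: ∂(Σu_j)/∂g_i = Σα_j − 1 = 1.3 > 0, so everyone contributes w_i; G^SO = 37, W^SO = 37 + 1.3·37 = 85.1.
Deadweight loss = 36.4.

36.4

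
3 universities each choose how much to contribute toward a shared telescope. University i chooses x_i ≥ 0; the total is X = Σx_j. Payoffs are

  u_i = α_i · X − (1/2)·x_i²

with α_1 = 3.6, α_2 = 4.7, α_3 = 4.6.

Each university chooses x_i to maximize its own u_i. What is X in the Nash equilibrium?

12.9

University i's FOC: ∂u_i/∂x_i = α_i − x_i = 0, so x_i* = α_i.
NE contributions = (3.6, 4.7, 4.6); X = 12.9.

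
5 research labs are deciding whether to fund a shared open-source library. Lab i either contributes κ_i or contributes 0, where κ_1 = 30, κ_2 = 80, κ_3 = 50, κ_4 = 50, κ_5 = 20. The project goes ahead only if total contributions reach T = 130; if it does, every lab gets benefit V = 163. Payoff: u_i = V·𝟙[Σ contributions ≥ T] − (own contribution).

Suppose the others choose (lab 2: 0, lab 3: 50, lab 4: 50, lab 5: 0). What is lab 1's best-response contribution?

30

Others' total = 100. Contributing 30 brings total to 130 ≥ 130: gain V − κ_1 = 133.
Best response: 30.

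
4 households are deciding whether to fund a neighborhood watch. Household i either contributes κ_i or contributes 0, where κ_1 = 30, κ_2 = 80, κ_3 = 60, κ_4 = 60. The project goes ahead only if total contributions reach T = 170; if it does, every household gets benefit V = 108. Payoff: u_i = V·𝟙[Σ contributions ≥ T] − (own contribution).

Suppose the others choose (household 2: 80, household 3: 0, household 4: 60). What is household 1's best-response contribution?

30

Others' total = 140. Contributing 30 brings total to 170 ≥ 170: gain V − κ_1 = 78.
Best response: 30.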